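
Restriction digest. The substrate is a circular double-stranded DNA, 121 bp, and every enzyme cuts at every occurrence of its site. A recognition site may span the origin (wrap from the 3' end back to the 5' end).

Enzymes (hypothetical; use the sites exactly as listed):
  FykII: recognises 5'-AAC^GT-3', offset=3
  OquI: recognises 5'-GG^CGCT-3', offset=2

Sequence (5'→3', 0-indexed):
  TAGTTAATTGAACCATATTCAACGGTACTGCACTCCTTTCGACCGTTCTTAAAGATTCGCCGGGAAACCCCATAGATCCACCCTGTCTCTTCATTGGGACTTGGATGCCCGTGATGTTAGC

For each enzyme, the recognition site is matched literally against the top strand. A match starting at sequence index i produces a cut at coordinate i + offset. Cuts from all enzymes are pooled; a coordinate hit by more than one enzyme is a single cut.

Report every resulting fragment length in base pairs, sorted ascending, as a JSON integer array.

Scan for sites:
  FykII (AACGT, off=3): no sites
  OquI (GGCGCT, off=2): no sites

Pooled cuts: ∅

Fragments:
  no cuts → one circular fragment of 121 bp

[121]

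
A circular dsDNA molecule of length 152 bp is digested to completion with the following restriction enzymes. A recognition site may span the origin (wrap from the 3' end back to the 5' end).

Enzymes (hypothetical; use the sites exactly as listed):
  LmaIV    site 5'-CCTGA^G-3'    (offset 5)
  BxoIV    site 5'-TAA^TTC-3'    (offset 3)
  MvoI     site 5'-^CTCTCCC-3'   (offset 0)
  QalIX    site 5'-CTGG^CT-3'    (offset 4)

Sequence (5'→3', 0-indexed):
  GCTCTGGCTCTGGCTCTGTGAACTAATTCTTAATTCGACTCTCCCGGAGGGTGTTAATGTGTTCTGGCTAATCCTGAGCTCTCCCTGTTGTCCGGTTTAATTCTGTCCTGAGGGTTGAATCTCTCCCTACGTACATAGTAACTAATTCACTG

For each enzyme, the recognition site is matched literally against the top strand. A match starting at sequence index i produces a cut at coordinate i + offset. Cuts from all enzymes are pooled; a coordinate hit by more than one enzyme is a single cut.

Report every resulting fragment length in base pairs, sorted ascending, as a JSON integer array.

Per-enzyme occurrences:
  LmaIV CCTGAG/5: at [72, 106] ⇒ [77, 111]
  BxoIV TAATTC/3: at [23, 30, 97, 142] ⇒ [26, 33, 100, 145]
  MvoI CTCTCCC/0: at [38, 78, 120] ⇒ [38, 78, 120]
  QalIX CTGGCT/4: at [3, 9, 63, 149] ⇒ [1, 7, 13, 67]

All cut coordinates (distinct, sorted): [1, 7, 13, 26, 33, 38, 67, 77, 78, 100, 111, 120, 145]

Fragments:
  1→7: 6 bp
  7→13: 6 bp
  13→26: 13 bp
  26→33: 7 bp
  33→38: 5 bp
  38→67: 29 bp
  67→77: 10 bp
  77→78: 1 bp
  78→100: 22 bp
  100→111: 11 bp
  111→120: 9 bp
  120→145: 25 bp
  145→1 (wrap): 152-145+1 = 8 bp

[1,5,6,6,7,8,9,10,11,13,22,25,29]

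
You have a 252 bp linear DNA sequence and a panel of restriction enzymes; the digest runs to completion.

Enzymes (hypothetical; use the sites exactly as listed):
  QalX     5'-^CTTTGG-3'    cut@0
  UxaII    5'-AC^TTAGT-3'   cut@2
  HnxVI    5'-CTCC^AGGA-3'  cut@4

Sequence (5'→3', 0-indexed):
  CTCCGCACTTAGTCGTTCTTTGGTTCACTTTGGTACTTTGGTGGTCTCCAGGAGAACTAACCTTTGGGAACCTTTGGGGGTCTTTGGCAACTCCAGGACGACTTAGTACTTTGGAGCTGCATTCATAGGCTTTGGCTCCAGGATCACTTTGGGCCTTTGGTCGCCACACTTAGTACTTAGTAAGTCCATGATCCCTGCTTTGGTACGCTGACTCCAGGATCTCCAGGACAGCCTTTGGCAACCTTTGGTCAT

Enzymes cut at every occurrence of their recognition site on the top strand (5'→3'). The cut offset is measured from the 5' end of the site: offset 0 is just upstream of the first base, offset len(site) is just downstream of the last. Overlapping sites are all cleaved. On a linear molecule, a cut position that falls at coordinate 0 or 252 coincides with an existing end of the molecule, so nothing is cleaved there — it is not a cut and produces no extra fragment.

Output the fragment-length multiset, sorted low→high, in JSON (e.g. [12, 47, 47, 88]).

[6,7,7,8,8,8,8,8,9,9,10,10,10,10,10,10,12,13,14,15,18,21,21]

Site scan:
  QalX CTTTGG/0: at [17, 27, 35, 61, 71, 81, 108, 129, 146, 154, 197, 232, 242] ⇒ [17, 27, 35, 61, 71, 81, 108, 129, 146, 154, 197, 232, 242]
  UxaII ACTTAGT/2: at [6, 100, 167, 174] ⇒ [8, 102, 169, 176]
  HnxVI CTCCAGGA/4: at [45, 90, 135, 211, 220] ⇒ [49, 94, 139, 215, 224]

All cut coordinates (distinct, sorted): [8, 17, 27, 35, 49, 61, 71, 81, 94, 102, 108, 129, 139, 146, 154, 169, 176, 197, 215, 224, 232, 242]

Fragments:
  [0,8): 8 bp
  [8,17): 9 bp
  [17,27): 10 bp
  [27,35): 8 bp
  [35,49): 14 bp
  [49,61): 12 bp
  [61,71): 10 bp
  [71,81): 10 bp
  [81,94): 13 bp
  [94,102): 8 bp
  [102,108): 6 bp
  [108,129): 21 bp
  [129,139): 10 bp
  [139,146): 7 bp
  [146,154): 8 bp
  [154,169): 15 bp
  [169,176): 7 bp
  [176,197): 21 bp
  [197,215): 18 bp
  [215,224): 9 bp
  [224,232): 8 bp
  [232,242): 10 bp
  [242,252): 10 bp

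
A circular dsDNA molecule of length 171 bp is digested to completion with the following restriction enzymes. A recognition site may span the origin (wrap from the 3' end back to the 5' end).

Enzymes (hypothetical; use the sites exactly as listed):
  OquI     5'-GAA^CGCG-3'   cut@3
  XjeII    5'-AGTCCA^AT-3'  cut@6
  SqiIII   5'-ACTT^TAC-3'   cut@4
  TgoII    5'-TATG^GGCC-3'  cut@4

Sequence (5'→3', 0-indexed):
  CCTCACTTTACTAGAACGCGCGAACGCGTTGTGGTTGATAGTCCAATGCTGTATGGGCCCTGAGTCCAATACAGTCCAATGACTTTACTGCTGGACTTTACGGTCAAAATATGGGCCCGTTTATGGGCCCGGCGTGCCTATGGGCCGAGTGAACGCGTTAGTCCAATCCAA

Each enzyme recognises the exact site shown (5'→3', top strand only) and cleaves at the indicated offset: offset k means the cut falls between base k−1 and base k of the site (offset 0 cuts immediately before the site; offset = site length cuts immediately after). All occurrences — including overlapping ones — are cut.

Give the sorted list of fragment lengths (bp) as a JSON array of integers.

[7,8,8,10,10,11,12,12,13,13,14,15,17,21]

Scan for sites:
  OquI GAACGCG/3: at [13, 21, 150] ⇒ [16, 24, 153]
  XjeII AGTCCAAT/6: at [39, 62, 72, 159] ⇒ [45, 68, 78, 165]
  SqiIII ACTTTAC/4: at [4, 81, 94] ⇒ [8, 85, 98]
  TgoII TATGGGCC/4: at [51, 109, 121, 138] ⇒ [55, 113, 125, 142]

All cut coordinates (distinct, sorted): [8, 16, 24, 45, 55, 68, 78, 85, 98, 113, 125, 142, 153, 165]

Fragments:
  8→16: 8 bp
  16→24: 8 bp
  24→45: 21 bp
  45→55: 10 bp
  55→68: 13 bp
  68→78: 10 bp
  78→85: 7 bp
  85→98: 13 bp
  98→113: 15 bp
  113→125: 12 bp
  125→142: 17 bp
  142→153: 11 bp
  153→165: 12 bp
  165→8 (wrap): 171-165+8 = 14 bp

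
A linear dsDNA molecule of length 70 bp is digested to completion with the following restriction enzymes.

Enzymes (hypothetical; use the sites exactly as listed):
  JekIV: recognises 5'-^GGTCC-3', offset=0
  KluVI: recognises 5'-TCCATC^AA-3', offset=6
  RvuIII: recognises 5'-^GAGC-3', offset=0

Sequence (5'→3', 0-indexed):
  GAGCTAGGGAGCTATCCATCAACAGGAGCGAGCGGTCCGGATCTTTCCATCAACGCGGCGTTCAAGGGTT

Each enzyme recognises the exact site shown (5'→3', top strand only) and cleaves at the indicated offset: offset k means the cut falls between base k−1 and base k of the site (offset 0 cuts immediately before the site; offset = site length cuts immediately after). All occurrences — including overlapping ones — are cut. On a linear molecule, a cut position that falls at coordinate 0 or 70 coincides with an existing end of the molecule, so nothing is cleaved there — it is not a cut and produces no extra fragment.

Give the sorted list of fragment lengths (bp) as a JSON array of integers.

Site scan:
  JekIV GGTCC/0: at [33] ⇒ [33]
  KluVI TCCATCAA/6: at [14, 45] ⇒ [20, 51]
  RvuIII GAGC/0: at [0, 8, 25, 29] ⇒ [8, 25, 29] (position 0 is a terminus of the linear molecule — no cut)

All cut coordinates (distinct, sorted): [8, 20, 25, 29, 33, 51]

Fragment lengths:
  [0,8): 8 bp
  [8,20): 12 bp
  [20,25): 5 bp
  [25,29): 4 bp
  [29,33): 4 bp
  [33,51): 18 bp
  [51,70): 19 bp

[4,4,5,8,12,18,19]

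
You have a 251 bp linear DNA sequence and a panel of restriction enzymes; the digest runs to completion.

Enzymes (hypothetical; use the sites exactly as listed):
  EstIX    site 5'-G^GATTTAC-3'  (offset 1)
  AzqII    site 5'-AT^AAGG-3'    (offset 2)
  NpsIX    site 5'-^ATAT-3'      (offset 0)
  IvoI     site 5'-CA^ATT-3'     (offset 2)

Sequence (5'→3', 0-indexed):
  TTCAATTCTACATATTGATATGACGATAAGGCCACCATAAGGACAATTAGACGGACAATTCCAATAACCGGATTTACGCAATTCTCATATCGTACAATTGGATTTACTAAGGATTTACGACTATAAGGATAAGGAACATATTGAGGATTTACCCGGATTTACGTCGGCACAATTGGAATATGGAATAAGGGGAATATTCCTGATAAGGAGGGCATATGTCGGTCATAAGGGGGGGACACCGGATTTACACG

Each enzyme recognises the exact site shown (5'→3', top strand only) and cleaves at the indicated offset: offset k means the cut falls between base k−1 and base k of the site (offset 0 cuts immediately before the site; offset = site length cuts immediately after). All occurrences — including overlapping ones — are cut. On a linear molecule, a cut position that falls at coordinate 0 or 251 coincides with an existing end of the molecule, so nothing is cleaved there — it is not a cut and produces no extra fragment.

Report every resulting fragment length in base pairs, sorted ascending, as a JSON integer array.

[4,4,6,6,6,6,7,7,7,7,8,9,9,10,10,10,10,10,11,11,11,12,13,13,13,15,16]

Site scan:
  EstIX GGATTTAC/1: at [69, 99, 110, 144, 154, 240] ⇒ [70, 100, 111, 145, 155, 241]
  AzqII ATAAGG/2: at [25, 36, 122, 128, 184, 202, 224] ⇒ [27, 38, 124, 130, 186, 204, 226]
  NpsIX ATAT/0: at [11, 17, 86, 137, 177, 193, 213] ⇒ [11, 17, 86, 137, 177, 193, 213]
  IvoI CAATT/2: at [2, 43, 55, 78, 94, 169] ⇒ [4, 45, 57, 80, 96, 171]

Pooled cuts: [4, 11, 17, 27, 38, 45, 57, 70, 80, 86, 96, 100, 111, 124, 130, 137, 145, 155, 171, 177, 186, 193, 204, 213, 226, 241]

Fragment lengths:
  [0,4): 4 bp
  [4,11): 7 bp
  [11,17): 6 bp
  [17,27): 10 bp
  [27,38): 11 bp
  [38,45): 7 bp
  [45,57): 12 bp
  [57,70): 13 bp
  [70,80): 10 bp
  [80,86): 6 bp
  [86,96): 10 bp
  [96,100): 4 bp
  [100,111): 11 bp
  [111,124): 13 bp
  [124,130): 6 bp
  [130,137): 7 bp
  [137,145): 8 bp
  [145,155): 10 bp
  [155,171): 16 bp
  [171,177): 6 bp
  [177,186): 9 bp
  [186,193): 7 bp
  [193,204): 11 bp
  [204,213): 9 bp
  [213,226): 13 bp
  [226,241): 15 bp
  [241,251): 10 bp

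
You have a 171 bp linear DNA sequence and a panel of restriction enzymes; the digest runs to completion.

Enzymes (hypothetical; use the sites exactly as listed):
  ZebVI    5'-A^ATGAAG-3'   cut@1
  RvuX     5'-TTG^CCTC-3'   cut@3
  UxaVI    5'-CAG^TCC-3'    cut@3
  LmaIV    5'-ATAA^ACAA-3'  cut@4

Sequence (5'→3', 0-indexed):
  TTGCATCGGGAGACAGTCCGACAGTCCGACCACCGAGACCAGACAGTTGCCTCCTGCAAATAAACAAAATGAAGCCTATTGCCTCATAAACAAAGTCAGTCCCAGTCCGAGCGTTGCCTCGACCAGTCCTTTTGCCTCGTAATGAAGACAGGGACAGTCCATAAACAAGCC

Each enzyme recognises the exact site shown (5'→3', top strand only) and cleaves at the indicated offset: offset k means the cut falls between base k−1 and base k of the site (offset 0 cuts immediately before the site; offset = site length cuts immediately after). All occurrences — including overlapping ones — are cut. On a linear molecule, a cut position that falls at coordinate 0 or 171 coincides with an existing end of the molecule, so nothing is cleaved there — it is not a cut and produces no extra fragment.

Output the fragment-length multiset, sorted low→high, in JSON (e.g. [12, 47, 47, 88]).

[5,6,7,7,7,8,8,8,10,10,11,13,14,16,16,25]

Per-enzyme occurrences:
  ZebVI AATGAAG/1: at [67, 140] ⇒ [68, 141]
  RvuX TTGCCTC/3: at [46, 78, 113, 131] ⇒ [49, 81, 116, 134]
  UxaVI CAGTCC/3: at [13, 21, 96, 102, 123, 154] ⇒ [16, 24, 99, 105, 126, 157]
  LmaIV ATAAACAA/4: at [59, 85, 160] ⇒ [63, 89, 164]

Pooled cuts: [16, 24, 49, 63, 68, 81, 89, 99, 105, 116, 126, 134, 141, 157, 164]

Fragments:
  [0,16): 16 bp
  [16,24): 8 bp
  [24,49): 25 bp
  [49,63): 14 bp
  [63,68): 5 bp
  [68,81): 13 bp
  [81,89): 8 bp
  [89,99): 10 bp
  [99,105): 6 bp
  [105,116): 11 bp
  [116,126): 10 bp
  [126,134): 8 bp
  [134,141): 7 bp
  [141,157): 16 bp
  [157,164): 7 bp
  [164,171): 7 bp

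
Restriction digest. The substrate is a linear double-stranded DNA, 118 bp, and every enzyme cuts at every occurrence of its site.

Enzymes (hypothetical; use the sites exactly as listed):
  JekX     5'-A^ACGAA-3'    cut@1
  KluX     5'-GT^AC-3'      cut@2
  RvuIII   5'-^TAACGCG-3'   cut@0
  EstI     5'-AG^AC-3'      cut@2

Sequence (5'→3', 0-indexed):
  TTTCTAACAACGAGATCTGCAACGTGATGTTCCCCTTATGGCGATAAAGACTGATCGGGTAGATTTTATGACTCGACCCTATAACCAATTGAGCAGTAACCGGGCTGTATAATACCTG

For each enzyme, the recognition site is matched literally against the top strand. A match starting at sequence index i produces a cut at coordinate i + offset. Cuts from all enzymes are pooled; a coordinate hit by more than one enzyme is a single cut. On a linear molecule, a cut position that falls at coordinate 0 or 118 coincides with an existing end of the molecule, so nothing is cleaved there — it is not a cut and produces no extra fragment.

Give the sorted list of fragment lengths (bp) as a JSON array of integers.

[49,69]

Per-enzyme occurrences:
  JekX (AACGAA, off=1): no sites
  KluX (GTAC, off=2): no sites
  RvuIII (TAACGCG, off=0): no sites
  EstI (AGAC, off=2): starts [47] → cuts [49]

Pooled cuts: [49]

Fragment lengths:
  [0,49): 49 bp
  [49,118): 69 bp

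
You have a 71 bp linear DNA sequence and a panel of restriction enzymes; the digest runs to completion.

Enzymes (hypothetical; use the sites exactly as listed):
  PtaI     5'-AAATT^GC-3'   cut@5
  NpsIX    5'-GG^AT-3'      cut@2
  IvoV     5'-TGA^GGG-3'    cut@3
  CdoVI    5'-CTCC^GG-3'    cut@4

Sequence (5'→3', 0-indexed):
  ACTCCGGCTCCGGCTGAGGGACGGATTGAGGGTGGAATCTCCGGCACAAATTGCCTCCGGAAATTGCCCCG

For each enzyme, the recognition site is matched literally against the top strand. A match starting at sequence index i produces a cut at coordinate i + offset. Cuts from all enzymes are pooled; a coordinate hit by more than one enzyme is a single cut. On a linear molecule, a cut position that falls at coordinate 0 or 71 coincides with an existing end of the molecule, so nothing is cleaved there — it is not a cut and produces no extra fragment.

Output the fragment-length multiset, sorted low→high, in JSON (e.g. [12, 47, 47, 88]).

Per-enzyme occurrences:
  PtaI (AAATTGC, off=5): starts [47, 60] → cuts [52, 65]
  NpsIX (GGAT, off=2): starts [22] → cuts [24]
  IvoV (TGAGGG, off=3): starts [14, 26] → cuts [17, 29]
  CdoVI (CTCCGG, off=4): starts [1, 7, 38, 54] → cuts [5, 11, 42, 58]

Pooled cuts: [5, 11, 17, 24, 29, 42, 52, 58, 65]

Fragments:
  [0,5): 5 bp
  [5,11): 6 bp
  [11,17): 6 bp
  [17,24): 7 bp
  [24,29): 5 bp
  [29,42): 13 bp
  [42,52): 10 bp
  [52,58): 6 bp
  [58,65): 7 bp
  [65,71): 6 bp

[5,5,6,6,6,6,7,7,10,13]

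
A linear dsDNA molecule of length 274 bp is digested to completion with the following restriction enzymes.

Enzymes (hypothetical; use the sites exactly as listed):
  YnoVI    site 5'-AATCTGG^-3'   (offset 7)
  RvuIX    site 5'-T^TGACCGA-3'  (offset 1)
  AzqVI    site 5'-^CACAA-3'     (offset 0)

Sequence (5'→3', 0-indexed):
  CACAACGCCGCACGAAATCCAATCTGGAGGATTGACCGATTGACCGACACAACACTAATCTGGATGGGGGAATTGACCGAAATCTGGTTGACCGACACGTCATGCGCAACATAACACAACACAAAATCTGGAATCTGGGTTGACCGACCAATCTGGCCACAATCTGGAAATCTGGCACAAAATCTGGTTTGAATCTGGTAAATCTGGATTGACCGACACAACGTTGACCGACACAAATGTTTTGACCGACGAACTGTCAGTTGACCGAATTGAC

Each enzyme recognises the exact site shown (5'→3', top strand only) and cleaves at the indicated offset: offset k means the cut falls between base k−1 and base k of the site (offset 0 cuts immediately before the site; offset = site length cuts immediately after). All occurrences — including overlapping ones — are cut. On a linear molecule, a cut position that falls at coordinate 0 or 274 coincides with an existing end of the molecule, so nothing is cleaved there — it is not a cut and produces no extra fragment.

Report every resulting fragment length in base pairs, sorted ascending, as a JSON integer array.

Per-enzyme occurrences:
  YnoVI (AATCTGG, off=7): starts [20, 56, 80, 124, 131, 149, 160, 168, 180, 191, 200] → cuts [27, 63, 87, 131, 138, 156, 167, 175, 187, 198, 207]
  RvuIX (TTGACCGA, off=1): starts [31, 39, 72, 87, 139, 208, 223, 241, 260] → cuts [32, 40, 73, 88, 140, 209, 224, 242, 261]
  AzqVI (CACAA, off=0): starts [0, 47, 114, 119, 157, 175, 216, 231] → cuts [47, 114, 119, 157, 175, 216, 231] (position 0 is a terminus of the linear molecule — no cut)

Pooled cuts: [27, 32, 40, 47, 63, 73, 87, 88, 114, 119, 131, 138, 140, 156, 157, 167, 175, 187, 198, 207, 209, 216, 224, 231, 242, 261]

Fragment lengths:
  [0,27): 27 bp
  [27,32): 5 bp
  [32,40): 8 bp
  [40,47): 7 bp
  [47,63): 16 bp
  [63,73): 10 bp
  [73,87): 14 bp
  [87,88): 1 bp
  [88,114): 26 bp
  [114,119): 5 bp
  [119,131): 12 bp
  [131,138): 7 bp
  [138,140): 2 bp
  [140,156): 16 bp
  [156,157): 1 bp
  [157,167): 10 bp
  [167,175): 8 bp
  [175,187): 12 bp
  [187,198): 11 bp
  [198,207): 9 bp
  [207,209): 2 bp
  [209,216): 7 bp
  [216,224): 8 bp
  [224,231): 7 bp
  [231,242): 11 bp
  [242,261): 19 bp
  [261,274): 13 bp

[1,1,2,2,5,5,7,7,7,7,8,8,8,9,10,10,11,11,12,12,13,14,16,16,19,26,27]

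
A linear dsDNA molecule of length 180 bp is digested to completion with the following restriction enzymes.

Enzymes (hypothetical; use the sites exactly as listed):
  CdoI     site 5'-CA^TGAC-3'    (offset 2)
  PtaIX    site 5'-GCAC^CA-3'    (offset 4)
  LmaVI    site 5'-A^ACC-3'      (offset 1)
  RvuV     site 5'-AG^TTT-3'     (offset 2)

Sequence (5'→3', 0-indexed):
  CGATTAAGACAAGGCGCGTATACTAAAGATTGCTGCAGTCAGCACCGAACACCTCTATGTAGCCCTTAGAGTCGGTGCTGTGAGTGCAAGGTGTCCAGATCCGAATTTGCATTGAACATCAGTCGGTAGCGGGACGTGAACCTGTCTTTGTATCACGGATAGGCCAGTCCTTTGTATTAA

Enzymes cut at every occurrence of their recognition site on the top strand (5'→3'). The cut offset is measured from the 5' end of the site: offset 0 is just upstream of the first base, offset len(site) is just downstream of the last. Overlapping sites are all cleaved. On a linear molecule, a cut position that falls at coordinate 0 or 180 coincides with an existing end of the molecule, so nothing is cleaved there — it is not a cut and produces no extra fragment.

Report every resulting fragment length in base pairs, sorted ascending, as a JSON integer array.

Scan for sites:
  CdoI (CATGAC, off=2): no sites
  PtaIX (GCACCA, off=4): no sites
  LmaVI AACC/1: at [138] ⇒ [139]
  RvuV (AGTTT, off=2): no sites

Pooled cuts: [139]

Fragment lengths:
  [0,139): 139 bp
  [139,180): 41 bp

[41,139]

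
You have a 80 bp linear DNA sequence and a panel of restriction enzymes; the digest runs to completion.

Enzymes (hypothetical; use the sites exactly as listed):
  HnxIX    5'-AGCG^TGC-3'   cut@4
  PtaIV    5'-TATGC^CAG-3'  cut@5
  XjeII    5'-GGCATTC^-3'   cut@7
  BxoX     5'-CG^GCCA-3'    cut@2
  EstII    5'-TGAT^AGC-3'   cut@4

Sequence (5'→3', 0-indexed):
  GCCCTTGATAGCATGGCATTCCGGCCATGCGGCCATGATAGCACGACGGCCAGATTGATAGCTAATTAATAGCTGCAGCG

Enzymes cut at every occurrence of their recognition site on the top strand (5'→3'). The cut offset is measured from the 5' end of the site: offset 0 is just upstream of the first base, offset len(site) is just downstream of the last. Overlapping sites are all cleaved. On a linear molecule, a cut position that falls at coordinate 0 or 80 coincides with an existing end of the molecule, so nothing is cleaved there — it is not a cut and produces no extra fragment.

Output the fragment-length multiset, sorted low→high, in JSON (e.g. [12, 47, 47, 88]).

[2,8,8,9,9,11,12,21]

Scan for sites:
  HnxIX (AGCGTGC, off=4): no sites
  PtaIV (TATGCCAG, off=5): no sites
  XjeII GGCATTC/7: at [14] ⇒ [21]
  BxoX CGGCCA/2: at [21, 29, 46] ⇒ [23, 31, 48]
  EstII TGATAGC/4: at [5, 35, 55] ⇒ [9, 39, 59]

Pooled cuts: [9, 21, 23, 31, 39, 48, 59]

Fragment lengths:
  [0,9): 9 bp
  [9,21): 12 bp
  [21,23): 2 bp
  [23,31): 8 bp
  [31,39): 8 bp
  [39,48): 9 bp
  [48,59): 11 bp
  [59,80): 21 bp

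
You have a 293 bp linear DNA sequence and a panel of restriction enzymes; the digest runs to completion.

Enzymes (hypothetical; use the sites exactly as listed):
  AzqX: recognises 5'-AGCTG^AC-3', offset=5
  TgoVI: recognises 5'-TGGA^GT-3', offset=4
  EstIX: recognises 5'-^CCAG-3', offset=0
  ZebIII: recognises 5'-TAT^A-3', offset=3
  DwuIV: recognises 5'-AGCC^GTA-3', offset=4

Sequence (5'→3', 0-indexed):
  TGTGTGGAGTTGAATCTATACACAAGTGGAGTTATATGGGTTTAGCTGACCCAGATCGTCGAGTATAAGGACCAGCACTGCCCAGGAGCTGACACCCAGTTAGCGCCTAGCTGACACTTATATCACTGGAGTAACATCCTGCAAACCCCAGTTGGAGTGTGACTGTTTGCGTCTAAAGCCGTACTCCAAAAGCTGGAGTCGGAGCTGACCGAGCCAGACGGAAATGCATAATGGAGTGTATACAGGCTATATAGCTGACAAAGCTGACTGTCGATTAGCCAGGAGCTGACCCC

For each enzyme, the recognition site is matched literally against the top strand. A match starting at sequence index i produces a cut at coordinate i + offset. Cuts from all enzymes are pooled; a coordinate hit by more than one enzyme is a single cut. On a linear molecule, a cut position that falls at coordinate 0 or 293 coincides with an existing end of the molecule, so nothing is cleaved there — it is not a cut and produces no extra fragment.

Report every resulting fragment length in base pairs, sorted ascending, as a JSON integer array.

[2,2,4,5,5,5,5,6,6,8,8,9,9,9,9,10,10,10,10,11,11,12,13,16,17,17,18,22,24]

Per-enzyme occurrences:
  AzqX AGCTGAC/5: at [43, 86, 108, 202, 252, 261, 283] ⇒ [48, 91, 113, 207, 257, 266, 288]
  TgoVI TGGAGT/4: at [4, 26, 126, 152, 193, 231] ⇒ [8, 30, 130, 156, 197, 235]
  EstIX CCAG/0: at [50, 71, 81, 95, 147, 213, 278] ⇒ [50, 71, 81, 95, 147, 213, 278]
  ZebIII TATA/3: at [16, 32, 63, 118, 238, 247, 249] ⇒ [19, 35, 66, 121, 241, 250, 252]
  DwuIV AGCCGTA/4: at [176] ⇒ [180]

All cut coordinates (distinct, sorted): [8, 19, 30, 35, 48, 50, 66, 71, 81, 91, 95, 113, 121, 130, 147, 156, 180, 197, 207, 213, 235, 241, 250, 252, 257, 266, 278, 288]

Fragment lengths:
  [0,8): 8 bp
  [8,19): 11 bp
  [19,30): 11 bp
  [30,35): 5 bp
  [35,48): 13 bp
  [48,50): 2 bp
  [50,66): 16 bp
  [66,71): 5 bp
  [71,81): 10 bp
  [81,91): 10 bp
  [91,95): 4 bp
  [95,113): 18 bp
  [113,121): 8 bp
  [121,130): 9 bp
  [130,147): 17 bp
  [147,156): 9 bp
  [156,180): 24 bp
  [180,197): 17 bp
  [197,207): 10 bp
  [207,213): 6 bp
  [213,235): 22 bp
  [235,241): 6 bp
  [241,250): 9 bp
  [250,252): 2 bp
  [252,257): 5 bp
  [257,266): 9 bp
  [266,278): 12 bp
  [278,288): 10 bp
  [288,293): 5 bp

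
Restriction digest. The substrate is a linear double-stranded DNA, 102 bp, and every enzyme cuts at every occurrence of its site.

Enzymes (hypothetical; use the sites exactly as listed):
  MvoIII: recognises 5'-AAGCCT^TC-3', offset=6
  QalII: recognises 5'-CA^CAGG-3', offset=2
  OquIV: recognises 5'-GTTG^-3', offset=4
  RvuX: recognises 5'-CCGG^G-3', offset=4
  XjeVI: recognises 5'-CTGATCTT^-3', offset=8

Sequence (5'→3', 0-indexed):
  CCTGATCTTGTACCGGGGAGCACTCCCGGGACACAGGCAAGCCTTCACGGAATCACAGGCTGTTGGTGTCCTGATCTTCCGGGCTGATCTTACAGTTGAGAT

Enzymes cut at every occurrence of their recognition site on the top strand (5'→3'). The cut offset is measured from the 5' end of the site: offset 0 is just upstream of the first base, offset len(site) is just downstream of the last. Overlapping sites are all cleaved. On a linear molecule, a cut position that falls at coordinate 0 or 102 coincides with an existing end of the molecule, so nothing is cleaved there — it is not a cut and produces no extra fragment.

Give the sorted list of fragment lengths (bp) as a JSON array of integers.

Site scan:
  MvoIII AAGCCTTC/6: at [38] ⇒ [44]
  QalII CACAGG/2: at [31, 53] ⇒ [33, 55]
  OquIV GTTG/4: at [61, 94] ⇒ [65, 98]
  RvuX CCGGG/4: at [12, 25, 78] ⇒ [16, 29, 82]
  XjeVI CTGATCTT/8: at [1, 70, 83] ⇒ [9, 78, 91]

Pooled cuts: [9, 16, 29, 33, 44, 55, 65, 78, 82, 91, 98]

Fragment lengths:
  [0,9): 9 bp
  [9,16): 7 bp
  [16,29): 13 bp
  [29,33): 4 bp
  [33,44): 11 bp
  [44,55): 11 bp
  [55,65): 10 bp
  [65,78): 13 bp
  [78,82): 4 bp
  [82,91): 9 bp
  [91,98): 7 bp
  [98,102): 4 bp

[4,4,4,7,7,9,9,10,11,11,13,13]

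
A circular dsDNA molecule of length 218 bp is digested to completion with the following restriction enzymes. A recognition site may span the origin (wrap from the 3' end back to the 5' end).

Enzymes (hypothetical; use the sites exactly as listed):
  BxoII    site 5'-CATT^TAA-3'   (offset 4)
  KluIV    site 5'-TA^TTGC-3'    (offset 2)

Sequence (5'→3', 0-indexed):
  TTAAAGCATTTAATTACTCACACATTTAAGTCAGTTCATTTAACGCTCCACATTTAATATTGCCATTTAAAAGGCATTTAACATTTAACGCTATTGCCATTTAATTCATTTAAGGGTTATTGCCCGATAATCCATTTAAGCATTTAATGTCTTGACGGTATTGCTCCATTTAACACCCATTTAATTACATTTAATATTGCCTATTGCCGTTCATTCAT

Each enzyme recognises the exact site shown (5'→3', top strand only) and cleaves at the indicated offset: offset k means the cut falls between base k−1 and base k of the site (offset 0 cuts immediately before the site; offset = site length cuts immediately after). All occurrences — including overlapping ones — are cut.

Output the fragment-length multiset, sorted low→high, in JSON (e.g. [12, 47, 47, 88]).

[5,5,7,7,8,8,8,8,9,9,9,10,10,11,11,14,14,16,16,16,17]

Scan for sites:
  BxoII CATTTAA/4: at [6, 22, 36, 50, 63, 74, 81, 97, 106, 132, 140, 166, 177, 187, 215] ⇒ [1, 10, 26, 40, 54, 67, 78, 85, 101, 110, 136, 144, 170, 181, 191]
  KluIV TATTGC/2: at [57, 91, 117, 158, 194, 201] ⇒ [59, 93, 119, 160, 196, 203]

Pooled cuts: [1, 10, 26, 40, 54, 59, 67, 78, 85, 93, 101, 110, 119, 136, 144, 160, 170, 181, 191, 196, 203]

Fragments:
  1→10: 9 bp
  10→26: 16 bp
  26→40: 14 bp
  40→54: 14 bp
  54→59: 5 bp
  59→67: 8 bp
  67→78: 11 bp
  78→85: 7 bp
  85→93: 8 bp
  93→101: 8 bp
  101→110: 9 bp
  110→119: 9 bp
  119→136: 17 bp
  136→144: 8 bp
  144→160: 16 bp
  160→170: 10 bp
  170→181: 11 bp
  181→191: 10 bp
  191→196: 5 bp
  196→203: 7 bp
  203→1 (wrap): 218-203+1 = 16 bp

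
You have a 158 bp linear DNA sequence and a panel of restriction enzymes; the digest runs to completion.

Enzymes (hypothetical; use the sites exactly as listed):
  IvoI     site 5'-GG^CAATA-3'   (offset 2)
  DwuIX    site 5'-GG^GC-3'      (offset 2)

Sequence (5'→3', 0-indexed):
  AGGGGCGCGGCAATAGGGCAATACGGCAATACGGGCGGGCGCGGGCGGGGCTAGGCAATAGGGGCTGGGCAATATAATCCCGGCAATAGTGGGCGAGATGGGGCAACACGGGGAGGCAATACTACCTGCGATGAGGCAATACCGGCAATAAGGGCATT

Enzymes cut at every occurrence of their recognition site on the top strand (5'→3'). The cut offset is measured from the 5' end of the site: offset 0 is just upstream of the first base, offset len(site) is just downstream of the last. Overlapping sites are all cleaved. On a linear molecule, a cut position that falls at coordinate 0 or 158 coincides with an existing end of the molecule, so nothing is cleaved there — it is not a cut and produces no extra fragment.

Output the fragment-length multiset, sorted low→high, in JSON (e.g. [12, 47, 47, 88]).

[1,1,4,4,5,5,5,6,6,6,7,8,8,8,8,9,9,10,14,14,20]

Site scan:
  IvoI GGCAATA/2: at [8, 16, 24, 53, 67, 81, 114, 134, 143] ⇒ [10, 18, 26, 55, 69, 83, 116, 136, 145]
  DwuIX GGGC/2: at [2, 15, 32, 36, 42, 47, 61, 66, 90, 100, 151] ⇒ [4, 17, 34, 38, 44, 49, 63, 68, 92, 102, 153]

All cut coordinates (distinct, sorted): [4, 10, 17, 18, 26, 34, 38, 44, 49, 55, 63, 68, 69, 83, 92, 102, 116, 136, 145, 153]

Fragments:
  [0,4): 4 bp
  [4,10): 6 bp
  [10,17): 7 bp
  [17,18): 1 bp
  [18,26): 8 bp
  [26,34): 8 bp
  [34,38): 4 bp
  [38,44): 6 bp
  [44,49): 5 bp
  [49,55): 6 bp
  [55,63): 8 bp
  [63,68): 5 bp
  [68,69): 1 bp
  [69,83): 14 bp
  [83,92): 9 bp
  [92,102): 10 bp
  [102,116): 14 bp
  [116,136): 20 bp
  [136,145): 9 bp
  [145,153): 8 bp
  [153,158): 5 bp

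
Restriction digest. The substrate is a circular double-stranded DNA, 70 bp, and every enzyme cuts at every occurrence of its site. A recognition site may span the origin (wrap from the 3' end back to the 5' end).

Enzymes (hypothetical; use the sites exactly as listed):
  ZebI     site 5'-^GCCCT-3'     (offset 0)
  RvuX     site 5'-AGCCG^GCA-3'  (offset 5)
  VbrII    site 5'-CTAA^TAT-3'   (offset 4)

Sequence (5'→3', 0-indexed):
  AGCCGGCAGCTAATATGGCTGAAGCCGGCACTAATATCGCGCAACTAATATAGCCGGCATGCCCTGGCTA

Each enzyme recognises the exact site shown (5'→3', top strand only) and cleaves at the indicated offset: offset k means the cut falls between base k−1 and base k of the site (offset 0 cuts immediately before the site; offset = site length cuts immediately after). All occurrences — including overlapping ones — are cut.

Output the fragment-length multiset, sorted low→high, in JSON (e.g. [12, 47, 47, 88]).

Per-enzyme occurrences:
  ZebI (GCCCT, off=0): starts [60] → cuts [60]
  RvuX (AGCCGGCA, off=5): starts [0, 22, 51] → cuts [5, 27, 56]
  VbrII (CTAATAT, off=4): starts [9, 30, 44] → cuts [13, 34, 48]

All cut coordinates (distinct, sorted): [5, 13, 27, 34, 48, 56, 60]

Fragment lengths:
  5→13: 8 bp
  13→27: 14 bp
  27→34: 7 bp
  34→48: 14 bp
  48→56: 8 bp
  56→60: 4 bp
  60→5 (wrap): 70-60+5 = 15 bp

[4,7,8,8,14,14,15]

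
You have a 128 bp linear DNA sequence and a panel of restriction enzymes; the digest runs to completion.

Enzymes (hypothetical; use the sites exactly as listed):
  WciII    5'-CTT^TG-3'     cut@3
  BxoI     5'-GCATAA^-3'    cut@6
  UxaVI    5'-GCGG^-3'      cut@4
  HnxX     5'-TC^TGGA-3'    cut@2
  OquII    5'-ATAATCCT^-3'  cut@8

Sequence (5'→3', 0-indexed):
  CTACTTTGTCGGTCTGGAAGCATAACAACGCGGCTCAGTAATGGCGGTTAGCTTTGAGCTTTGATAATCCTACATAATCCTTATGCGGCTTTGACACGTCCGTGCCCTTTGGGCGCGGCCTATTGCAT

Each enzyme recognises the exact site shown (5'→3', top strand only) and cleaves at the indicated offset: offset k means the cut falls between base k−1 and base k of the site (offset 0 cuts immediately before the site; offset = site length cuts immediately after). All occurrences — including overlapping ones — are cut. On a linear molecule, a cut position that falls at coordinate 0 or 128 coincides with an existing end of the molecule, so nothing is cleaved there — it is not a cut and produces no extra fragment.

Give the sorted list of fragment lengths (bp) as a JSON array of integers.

[3,6,7,7,7,8,8,9,10,10,10,11,14,18]

Site scan:
  WciII CTTTG/3: at [3, 51, 58, 88, 106] ⇒ [6, 54, 61, 91, 109]
  BxoI GCATAA/6: at [19] ⇒ [25]
  UxaVI GCGG/4: at [29, 43, 84, 114] ⇒ [33, 47, 88, 118]
  HnxX TCTGGA/2: at [12] ⇒ [14]
  OquII ATAATCCT/8: at [63, 73] ⇒ [71, 81]

All cut coordinates (distinct, sorted): [6, 14, 25, 33, 47, 54, 61, 71, 81, 88, 91, 109, 118]

Fragment lengths:
  [0,6): 6 bp
  [6,14): 8 bp
  [14,25): 11 bp
  [25,33): 8 bp
  [33,47): 14 bp
  [47,54): 7 bp
  [54,61): 7 bp
  [61,71): 10 bp
  [71,81): 10 bp
  [81,88): 7 bp
  [88,91): 3 bp
  [91,109): 18 bp
  [109,118): 9 bp
  [118,128): 10 bp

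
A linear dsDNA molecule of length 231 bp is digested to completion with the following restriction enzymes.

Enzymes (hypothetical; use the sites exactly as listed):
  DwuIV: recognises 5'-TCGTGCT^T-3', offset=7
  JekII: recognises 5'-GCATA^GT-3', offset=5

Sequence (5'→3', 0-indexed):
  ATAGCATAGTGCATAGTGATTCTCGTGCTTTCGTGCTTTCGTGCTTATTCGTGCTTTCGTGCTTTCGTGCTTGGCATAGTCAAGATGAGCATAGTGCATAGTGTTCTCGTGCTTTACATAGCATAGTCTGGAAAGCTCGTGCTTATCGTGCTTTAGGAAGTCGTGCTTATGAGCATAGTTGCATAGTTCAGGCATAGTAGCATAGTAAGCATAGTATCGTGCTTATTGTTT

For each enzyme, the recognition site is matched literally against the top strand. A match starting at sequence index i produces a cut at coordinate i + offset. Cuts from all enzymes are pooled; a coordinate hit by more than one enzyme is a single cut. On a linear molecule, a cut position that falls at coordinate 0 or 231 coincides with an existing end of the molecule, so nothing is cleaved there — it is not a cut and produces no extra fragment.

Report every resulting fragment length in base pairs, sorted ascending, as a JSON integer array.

[7,7,7,8,8,8,8,8,8,8,8,9,9,10,10,10,11,12,13,14,15,15,18]

Scan for sites:
  DwuIV TCGTGCTT/7: at [22, 30, 38, 48, 56, 64, 106, 136, 145, 160, 216] ⇒ [29, 37, 45, 55, 63, 71, 113, 143, 152, 167, 223]
  JekII GCATAGT/5: at [3, 10, 73, 88, 95, 120, 172, 180, 191, 199, 208] ⇒ [8, 15, 78, 93, 100, 125, 177, 185, 196, 204, 213]

All cut coordinates (distinct, sorted): [8, 15, 29, 37, 45, 55, 63, 71, 78, 93, 100, 113, 125, 143, 152, 167, 177, 185, 196, 204, 213, 223]

Fragment lengths:
  [0,8): 8 bp
  [8,15): 7 bp
  [15,29): 14 bp
  [29,37): 8 bp
  [37,45): 8 bp
  [45,55): 10 bp
  [55,63): 8 bp
  [63,71): 8 bp
  [71,78): 7 bp
  [78,93): 15 bp
  [93,100): 7 bp
  [100,113): 13 bp
  [113,125): 12 bp
  [125,143): 18 bp
  [143,152): 9 bp
  [152,167): 15 bp
  [167,177): 10 bp
  [177,185): 8 bp
  [185,196): 11 bp
  [196,204): 8 bp
  [204,213): 9 bp
  [213,223): 10 bp
  [223,231): 8 bp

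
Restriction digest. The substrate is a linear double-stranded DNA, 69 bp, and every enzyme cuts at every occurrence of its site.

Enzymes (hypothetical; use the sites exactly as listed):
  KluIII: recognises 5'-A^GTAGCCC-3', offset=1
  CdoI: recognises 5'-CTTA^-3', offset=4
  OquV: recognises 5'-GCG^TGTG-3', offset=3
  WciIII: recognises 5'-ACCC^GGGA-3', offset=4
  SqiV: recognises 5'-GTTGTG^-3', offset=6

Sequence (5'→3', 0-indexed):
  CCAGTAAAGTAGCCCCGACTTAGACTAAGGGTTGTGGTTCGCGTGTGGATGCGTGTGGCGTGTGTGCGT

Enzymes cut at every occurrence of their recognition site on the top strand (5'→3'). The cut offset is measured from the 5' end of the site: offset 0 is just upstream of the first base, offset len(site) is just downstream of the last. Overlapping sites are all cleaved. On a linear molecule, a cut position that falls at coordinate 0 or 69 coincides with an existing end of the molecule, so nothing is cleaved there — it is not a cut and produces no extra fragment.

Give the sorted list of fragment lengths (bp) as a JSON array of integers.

[7,7,8,9,10,14,14]

Site scan:
  KluIII AGTAGCCC/1: at [7] ⇒ [8]
  CdoI CTTA/4: at [18] ⇒ [22]
  OquV GCGTGTG/3: at [40, 50, 57] ⇒ [43, 53, 60]
  WciIII (ACCCGGGA, off=4): no sites
  SqiV GTTGTG/6: at [30] ⇒ [36]

Pooled cuts: [8, 22, 36, 43, 53, 60]

Fragment lengths:
  [0,8): 8 bp
  [8,22): 14 bp
  [22,36): 14 bp
  [36,43): 7 bp
  [43,53): 10 bp
  [53,60): 7 bp
  [60,69): 9 bp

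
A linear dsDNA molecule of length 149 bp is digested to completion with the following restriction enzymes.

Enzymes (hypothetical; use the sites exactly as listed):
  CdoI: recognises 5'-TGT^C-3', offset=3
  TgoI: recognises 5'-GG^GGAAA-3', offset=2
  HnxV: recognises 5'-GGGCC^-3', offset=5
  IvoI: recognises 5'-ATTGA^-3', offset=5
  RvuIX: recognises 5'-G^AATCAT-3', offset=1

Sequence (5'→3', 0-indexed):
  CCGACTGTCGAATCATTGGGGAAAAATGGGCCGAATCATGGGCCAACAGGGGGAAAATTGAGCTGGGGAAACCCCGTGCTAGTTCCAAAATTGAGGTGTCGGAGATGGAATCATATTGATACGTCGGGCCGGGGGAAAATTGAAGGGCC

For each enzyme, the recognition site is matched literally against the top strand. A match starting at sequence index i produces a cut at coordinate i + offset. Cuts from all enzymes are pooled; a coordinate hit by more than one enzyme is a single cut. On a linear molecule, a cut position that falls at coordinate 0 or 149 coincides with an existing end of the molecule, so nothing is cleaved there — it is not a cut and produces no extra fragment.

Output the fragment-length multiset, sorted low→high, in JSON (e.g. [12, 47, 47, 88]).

Site scan:
  CdoI TGTC/3: at [5, 96] ⇒ [8, 99]
  TgoI GGGGAAA/2: at [17, 49, 64, 131] ⇒ [19, 51, 66, 133]
  HnxV GGGCC/5: at [27, 39, 125, 144] ⇒ [32, 44, 130] (position 149 is a terminus of the linear molecule — no cut)
  IvoI ATTGA/5: at [56, 89, 114, 138] ⇒ [61, 94, 119, 143]
  RvuIX GAATCAT/1: at [9, 32, 107] ⇒ [10, 33, 108]

Pooled cuts: [8, 10, 19, 32, 33, 44, 51, 61, 66, 94, 99, 108, 119, 130, 133, 143]

Fragment lengths:
  [0,8): 8 bp
  [8,10): 2 bp
  [10,19): 9 bp
  [19,32): 13 bp
  [32,33): 1 bp
  [33,44): 11 bp
  [44,51): 7 bp
  [51,61): 10 bp
  [61,66): 5 bp
  [66,94): 28 bp
  [94,99): 5 bp
  [99,108): 9 bp
  [108,119): 11 bp
  [119,130): 11 bp
  [130,133): 3 bp
  [133,143): 10 bp
  [143,149): 6 bp

[1,2,3,5,5,6,7,8,9,9,10,10,11,11,11,13,28]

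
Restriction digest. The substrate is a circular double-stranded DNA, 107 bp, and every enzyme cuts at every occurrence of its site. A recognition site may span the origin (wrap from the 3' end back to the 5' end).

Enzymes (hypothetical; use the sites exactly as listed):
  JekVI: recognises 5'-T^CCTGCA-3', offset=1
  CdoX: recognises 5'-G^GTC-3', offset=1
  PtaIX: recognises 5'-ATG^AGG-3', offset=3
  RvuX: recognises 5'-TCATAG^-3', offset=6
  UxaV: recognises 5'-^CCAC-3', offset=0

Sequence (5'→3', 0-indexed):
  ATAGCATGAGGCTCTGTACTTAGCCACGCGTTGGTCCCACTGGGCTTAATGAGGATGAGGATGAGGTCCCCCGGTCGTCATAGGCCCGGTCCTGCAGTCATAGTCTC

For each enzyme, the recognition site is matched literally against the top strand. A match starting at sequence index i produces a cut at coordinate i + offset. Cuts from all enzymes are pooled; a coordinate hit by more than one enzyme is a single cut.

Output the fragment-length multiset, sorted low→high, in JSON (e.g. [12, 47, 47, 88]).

Per-enzyme occurrences:
  JekVI (TCCTGCA, off=1): starts [89] → cuts [90]
  CdoX (GGTC, off=1): starts [32, 64, 72, 87] → cuts [33, 65, 73, 88]
  PtaIX (ATGAGG, off=3): starts [5, 48, 54, 60] → cuts [8, 51, 57, 63]
  RvuX (TCATAG, off=6): starts [77, 97, 105] → cuts [4, 83, 103]
  UxaV (CCAC, off=0): starts [23, 36] → cuts [23, 36]

All cut coordinates (distinct, sorted): [4, 8, 23, 33, 36, 51, 57, 63, 65, 73, 83, 88, 90, 103]

Fragment lengths:
  4→8: 4 bp
  8→23: 15 bp
  23→33: 10 bp
  33→36: 3 bp
  36→51: 15 bp
  51→57: 6 bp
  57→63: 6 bp
  63→65: 2 bp
  65→73: 8 bp
  73→83: 10 bp
  83→88: 5 bp
  88→90: 2 bp
  90→103: 13 bp
  103→4 (wrap): 107-103+4 = 8 bp

[2,2,3,4,5,6,6,8,8,10,10,13,15,15]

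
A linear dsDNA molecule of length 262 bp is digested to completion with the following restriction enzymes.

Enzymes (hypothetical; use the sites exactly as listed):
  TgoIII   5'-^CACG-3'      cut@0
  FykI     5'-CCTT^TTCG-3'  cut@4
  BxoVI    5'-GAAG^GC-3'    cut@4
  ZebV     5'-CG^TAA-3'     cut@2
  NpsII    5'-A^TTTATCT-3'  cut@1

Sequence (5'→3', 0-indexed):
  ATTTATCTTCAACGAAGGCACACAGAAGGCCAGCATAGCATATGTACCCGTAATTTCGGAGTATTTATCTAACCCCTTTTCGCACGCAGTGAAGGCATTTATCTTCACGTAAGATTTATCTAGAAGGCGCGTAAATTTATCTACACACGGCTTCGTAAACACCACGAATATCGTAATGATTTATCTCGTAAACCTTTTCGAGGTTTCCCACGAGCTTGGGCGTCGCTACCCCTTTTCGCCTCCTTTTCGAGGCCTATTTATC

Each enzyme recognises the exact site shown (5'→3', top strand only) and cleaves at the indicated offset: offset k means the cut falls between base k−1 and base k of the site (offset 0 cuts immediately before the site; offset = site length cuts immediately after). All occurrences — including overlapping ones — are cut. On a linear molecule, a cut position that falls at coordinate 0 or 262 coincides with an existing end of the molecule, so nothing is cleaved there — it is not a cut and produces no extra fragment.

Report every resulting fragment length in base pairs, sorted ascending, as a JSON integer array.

Site scan:
  TgoIII (CACG, off=0): starts [82, 105, 145, 162, 208] → cuts [82, 105, 145, 162, 208]
  FykI (CCTTTTCG, off=4): starts [74, 192, 230, 241] → cuts [78, 196, 234, 245]
  BxoVI (GAAGGC, off=4): starts [13, 24, 90, 122] → cuts [17, 28, 94, 126]
  ZebV (CGTAA, off=2): starts [48, 107, 129, 153, 171, 186] → cuts [50, 109, 131, 155, 173, 188]
  NpsII (ATTTATCT, off=1): starts [0, 62, 96, 113, 134, 178] → cuts [1, 63, 97, 114, 135, 179]

Pooled cuts: [1, 17, 28, 50, 63, 78, 82, 94, 97, 105, 109, 114, 126, 131, 135, 145, 155, 162, 173, 179, 188, 196, 208, 234, 245]

Fragment lengths:
  [0,1): 1 bp
  [1,17): 16 bp
  [17,28): 11 bp
  [28,50): 22 bp
  [50,63): 13 bp
  [63,78): 15 bp
  [78,82): 4 bp
  [82,94): 12 bp
  [94,97): 3 bp
  [97,105): 8 bp
  [105,109): 4 bp
  [109,114): 5 bp
  [114,126): 12 bp
  [126,131): 5 bp
  [131,135): 4 bp
  [135,145): 10 bp
  [145,155): 10 bp
  [155,162): 7 bp
  [162,173): 11 bp
  [173,179): 6 bp
  [179,188): 9 bp
  [188,196): 8 bp
  [196,208): 12 bp
  [208,234): 26 bp
  [234,245): 11 bp
  [245,262): 17 bp

[1,3,4,4,4,5,5,6,7,8,8,9,10,10,11,11,11,12,12,12,13,15,16,17,22,26]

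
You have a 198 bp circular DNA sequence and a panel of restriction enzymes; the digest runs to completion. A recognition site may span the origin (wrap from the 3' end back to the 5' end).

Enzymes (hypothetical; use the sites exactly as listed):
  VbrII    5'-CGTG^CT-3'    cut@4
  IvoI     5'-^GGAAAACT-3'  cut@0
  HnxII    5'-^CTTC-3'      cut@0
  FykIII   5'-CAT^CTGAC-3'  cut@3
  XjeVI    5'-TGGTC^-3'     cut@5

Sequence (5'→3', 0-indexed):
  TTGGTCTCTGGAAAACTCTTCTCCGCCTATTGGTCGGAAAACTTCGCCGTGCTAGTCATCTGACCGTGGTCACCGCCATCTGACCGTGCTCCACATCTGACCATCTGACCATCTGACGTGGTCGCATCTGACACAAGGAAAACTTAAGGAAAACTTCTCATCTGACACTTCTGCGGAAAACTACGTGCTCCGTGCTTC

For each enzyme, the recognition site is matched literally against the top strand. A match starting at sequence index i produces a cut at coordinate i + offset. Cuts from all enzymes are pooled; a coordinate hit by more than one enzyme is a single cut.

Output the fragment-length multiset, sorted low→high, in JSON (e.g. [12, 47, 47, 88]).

[3,4,6,6,6,7,7,8,8,8,8,8,8,8,9,9,10,10,11,11,12,13,18]

Site scan:
  VbrII CGTGCT/4: at [47, 84, 183, 190] ⇒ [51, 88, 187, 194]
  IvoI GGAAAACT/0: at [9, 35, 136, 147, 174] ⇒ [9, 35, 136, 147, 174]
  HnxII CTTC/0: at [17, 41, 153, 167, 194] ⇒ [17, 41, 153, 167, 194]
  FykIII CATCTGAC/3: at [56, 76, 93, 101, 109, 124, 158] ⇒ [59, 79, 96, 104, 112, 127, 161]
  XjeVI TGGTC/5: at [1, 30, 66, 118] ⇒ [6, 35, 71, 123]

All cut coordinates (distinct, sorted): [6, 9, 17, 35, 41, 51, 59, 71, 79, 88, 96, 104, 112, 123, 127, 136, 147, 153, 161, 167, 174, 187, 194]

Fragments:
  6→9: 3 bp
  9→17: 8 bp
  17→35: 18 bp
  35→41: 6 bp
  41→51: 10 bp
  51→59: 8 bp
  59→71: 12 bp
  71→79: 8 bp
  79→88: 9 bp
  88→96: 8 bp
  96→104: 8 bp
  104→112: 8 bp
  112→123: 11 bp
  123→127: 4 bp
  127→136: 9 bp
  136→147: 11 bp
  147→153: 6 bp
  153→161: 8 bp
  161→167: 6 bp
  167→174: 7 bp
  174→187: 13 bp
  187→194: 7 bp
  194→6 (wrap): 198-194+6 = 10 bp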